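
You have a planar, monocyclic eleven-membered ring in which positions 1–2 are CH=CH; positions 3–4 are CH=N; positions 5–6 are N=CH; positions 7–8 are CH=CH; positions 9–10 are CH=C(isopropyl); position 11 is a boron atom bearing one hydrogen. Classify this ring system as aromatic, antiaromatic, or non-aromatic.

Aromatic

The p orbitals form a continuous loop: the double-bond atoms are sp², each contributing one p electron; each sp² =N– keeps its lone pair in-plane and puts one electron into the π system; the boron has an empty p orbital. The ring is fully conjugated.
Counting π electrons: 5 × 2 = 10 from the double-bond units + 0 from the BH atom = 10.
10 = 4(2) + 2, which satisfies Hückel's 4n+2 rule.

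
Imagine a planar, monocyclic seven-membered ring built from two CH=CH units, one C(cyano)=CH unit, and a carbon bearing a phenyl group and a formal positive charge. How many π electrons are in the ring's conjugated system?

Check conjugation: the double-bond atoms are sp², each contributing one p electron; the carbocation has an empty p orbital — every position has a p orbital, so the cyclic π system is continuous.
π-electron count: 3 × 2 = 6 from the double-bond units + 0 from the C(phenyl)(+) atom = 6.

6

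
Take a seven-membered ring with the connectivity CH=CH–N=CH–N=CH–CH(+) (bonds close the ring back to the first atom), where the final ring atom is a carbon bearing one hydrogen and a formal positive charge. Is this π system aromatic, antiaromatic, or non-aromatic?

Aromatic

Check conjugation: every atom in a ring double bond is sp² and brings one electron to the p orbital; each =N– nitrogen is pyridine-type (lone pair in the sp² plane, one electron in the p orbital); the carbocation has an empty p orbital — every position has a p orbital, so the cyclic π system is continuous.
Adding the contributions, 3 × 2 = 6 from the double-bond units + 0 from the CH(+) atom = 6.
6 = 4(1) + 2, which satisfies Hückel's 4n+2 rule.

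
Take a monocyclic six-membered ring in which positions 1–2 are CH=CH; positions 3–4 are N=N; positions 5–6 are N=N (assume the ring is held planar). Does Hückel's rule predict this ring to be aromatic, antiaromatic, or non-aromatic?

Every ring atom contributes a p orbital perpendicular to the ring (every atom in a ring double bond is sp² and brings one electron to the p orbital; each =N– nitrogen is pyridine-type (lone pair in the sp² plane, one electron in the p orbital)), so the π system is cyclic and fully conjugated.
Tallying contributions gives 3 × 2 = 6 from the 3 double-bond units.
That gives a 4n+2 count (6, n = 1).

Aromatic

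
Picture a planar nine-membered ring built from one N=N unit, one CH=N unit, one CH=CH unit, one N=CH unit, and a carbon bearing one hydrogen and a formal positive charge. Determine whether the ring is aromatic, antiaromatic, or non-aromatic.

Antiaromatic

Check conjugation: the double-bond atoms are sp², each contributing one p electron; the doubly-bonded nitrogens are pyridine-type — their lone pairs lie in the ring plane, leaving one electron in the p orbital; the carbocation has an empty p orbital — every position has a p orbital, so the cyclic π system is continuous.
Tallying contributions gives 4 × 2 = 8 from the double-bond units + 0 from the CH(+) atom = 8.
8 = 4(2); a planar, fully conjugated 4n system is antiaromatic.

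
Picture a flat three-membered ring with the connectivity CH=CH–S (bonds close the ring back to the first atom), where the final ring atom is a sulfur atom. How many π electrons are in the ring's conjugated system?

4

All ring atoms are sp² and supply a p orbital to the ring (the double-bond atoms are sp², each contributing one p electron; the sulfur donates one lone pair from its p orbital); the conjugation is uninterrupted.
Counting π electrons: 1 × 2 = 2 from the double-bond unit + 2 from the S atom = 4.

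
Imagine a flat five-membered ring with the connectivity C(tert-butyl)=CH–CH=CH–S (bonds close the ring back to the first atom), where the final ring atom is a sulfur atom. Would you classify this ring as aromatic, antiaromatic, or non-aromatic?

The p orbitals form a continuous loop: the double-bond atoms are sp², each contributing one p electron; the sulfur donates one lone pair from its p orbital. The ring is fully conjugated.
Counting π electrons: 2 × 2 = 4 from the double-bond units + 2 from the S atom = 6.
That gives a 4n+2 count (6, n = 1).

Aromatic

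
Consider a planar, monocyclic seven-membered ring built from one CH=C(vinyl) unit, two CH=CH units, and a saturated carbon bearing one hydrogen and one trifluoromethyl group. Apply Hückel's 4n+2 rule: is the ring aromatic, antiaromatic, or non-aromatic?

Non-aromatic

The CH(trifluoromethyl) position has four σ bonds — that saturated carbon is sp³ and has no p orbital in the ring π system — so the cyclic conjugation is interrupted.
A ring that is not fully conjugated cannot be aromatic or antiaromatic regardless of its π-electron count.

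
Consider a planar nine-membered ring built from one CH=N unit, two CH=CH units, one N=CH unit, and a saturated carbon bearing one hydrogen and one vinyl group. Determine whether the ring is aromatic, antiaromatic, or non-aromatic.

The CH(vinyl) position has four σ bonds — that saturated carbon is sp³ and has no p orbital in the ring π system — so the cyclic conjugation is interrupted.
A ring that is not fully conjugated cannot be aromatic or antiaromatic regardless of its π-electron count.

Non-aromatic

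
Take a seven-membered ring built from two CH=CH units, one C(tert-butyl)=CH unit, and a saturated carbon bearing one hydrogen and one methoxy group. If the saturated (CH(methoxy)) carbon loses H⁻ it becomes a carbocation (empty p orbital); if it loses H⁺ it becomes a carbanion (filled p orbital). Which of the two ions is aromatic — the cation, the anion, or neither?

The cation

In either ion the ring is fully conjugated: every atom, including the new sp² carbon, supplies a p orbital.
Cation: 3 × 2 + 0 = 6 π electrons → 4(1)+2, aromatic.
Anion: 3 × 2 + 2 = 8 π electrons → 4(2), antiaromatic.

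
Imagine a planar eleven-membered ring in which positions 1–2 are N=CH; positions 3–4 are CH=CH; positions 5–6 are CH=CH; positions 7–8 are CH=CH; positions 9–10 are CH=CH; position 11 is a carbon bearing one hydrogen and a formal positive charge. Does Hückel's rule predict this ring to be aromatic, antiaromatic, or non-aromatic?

Aromatic

Every ring atom contributes a p orbital perpendicular to the ring (the double-bond atoms are sp², each contributing one p electron; each =N– nitrogen is pyridine-type (lone pair in the sp² plane, one electron in the p orbital); the carbocation has an empty p orbital), so the π system is cyclic and fully conjugated.
Tallying contributions gives 5 × 2 = 10 from the double-bond units + 0 from the CH(+) atom = 10.
With 10 π electrons (n = 2), the Hückel 4n+2 condition holds.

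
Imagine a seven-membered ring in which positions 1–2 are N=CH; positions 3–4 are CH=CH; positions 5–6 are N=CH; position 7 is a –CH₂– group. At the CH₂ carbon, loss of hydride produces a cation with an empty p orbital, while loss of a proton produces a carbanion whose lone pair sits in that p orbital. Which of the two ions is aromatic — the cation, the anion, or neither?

Once that carbon is sp², every ring atom has a p orbital and both ions are fully conjugated.
Cation: 3 × 2 + 0 = 6 π electrons → 4(1)+2, aromatic.
Anion: 3 × 2 + 2 = 8 π electrons → 4(2), antiaromatic.

The cation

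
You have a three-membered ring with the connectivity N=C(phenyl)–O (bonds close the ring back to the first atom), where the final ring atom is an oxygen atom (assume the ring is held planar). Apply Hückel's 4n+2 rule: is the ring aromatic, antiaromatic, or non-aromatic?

Antiaromatic

Check conjugation: every atom in a ring double bond is sp² and brings one electron to the p orbital; the doubly-bonded nitrogens are pyridine-type — their lone pairs lie in the ring plane, leaving one electron in the p orbital; the oxygen donates one lone pair from its p orbital — every position has a p orbital, so the cyclic π system is continuous.
π-electron count: 1 × 2 = 2 from the double-bond unit + 2 from the O atom = 4.
4 is a 4n count (n = 1), so the planar conjugated ring is antiaromatic.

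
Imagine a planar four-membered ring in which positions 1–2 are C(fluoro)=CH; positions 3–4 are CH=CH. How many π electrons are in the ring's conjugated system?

4

Check conjugation: the double-bond atoms are sp², each contributing one p electron — every position has a p orbital, so the cyclic π system is continuous.
Adding the contributions, 2 × 2 = 4 from the 2 double-bond units.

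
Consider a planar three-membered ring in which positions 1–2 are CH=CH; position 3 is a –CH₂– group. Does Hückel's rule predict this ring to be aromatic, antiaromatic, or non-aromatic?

Non-aromatic

The CH2 position has four σ bonds — the tetrahedral CH₂ carbon is sp³ and has no p orbital in the ring π system — so the cyclic conjugation is interrupted.
A ring that is not fully conjugated cannot be aromatic or antiaromatic regardless of its π-electron count.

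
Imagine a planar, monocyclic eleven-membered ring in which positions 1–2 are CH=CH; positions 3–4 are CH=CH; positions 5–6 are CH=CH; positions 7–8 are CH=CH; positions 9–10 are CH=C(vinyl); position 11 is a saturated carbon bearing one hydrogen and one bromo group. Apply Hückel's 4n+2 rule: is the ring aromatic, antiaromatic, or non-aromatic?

At the CH(bromo) position, that saturated carbon is sp³ and has no p orbital in the ring π system; the ring's p-orbital overlap is broken there.
Hückel's rule only applies to fully conjugated rings, so this one is simply non-aromatic.

Non-aromatic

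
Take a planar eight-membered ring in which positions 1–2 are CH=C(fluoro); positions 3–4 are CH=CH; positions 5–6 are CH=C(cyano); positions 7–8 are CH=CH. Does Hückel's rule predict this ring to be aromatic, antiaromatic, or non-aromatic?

Antiaromatic

All ring atoms are sp² and supply a p orbital to the ring (each doubly-bonded ring atom is sp² with one p-orbital electron); the conjugation is uninterrupted.
π-electron count: 4 × 2 = 8 from the 4 double-bond units.
With 8 = 4·2 π electrons, Hückel's rule classifies the planar ring as antiaromatic.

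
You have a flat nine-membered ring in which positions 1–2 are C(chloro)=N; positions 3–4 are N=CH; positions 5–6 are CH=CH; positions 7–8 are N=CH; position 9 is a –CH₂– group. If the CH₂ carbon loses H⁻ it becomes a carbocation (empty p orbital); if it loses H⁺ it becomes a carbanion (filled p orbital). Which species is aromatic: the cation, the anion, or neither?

Both ions have a continuous loop of p orbitals — each ring atom is sp².
Cation: 4 × 2 + 0 = 8 π electrons → 4(2), antiaromatic.
Anion: 4 × 2 + 2 = 10 π electrons → 4(2)+2, aromatic.

The anion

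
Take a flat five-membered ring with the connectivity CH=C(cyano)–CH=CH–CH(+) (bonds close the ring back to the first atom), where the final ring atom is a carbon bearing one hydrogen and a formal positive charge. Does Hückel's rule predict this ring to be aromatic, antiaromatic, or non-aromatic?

Antiaromatic

Check conjugation: every atom in a ring double bond is sp² and brings one electron to the p orbital; the carbocation has an empty p orbital — every position has a p orbital, so the cyclic π system is continuous.
π-electron count: 2 × 2 = 4 from the double-bond units + 0 from the CH(+) atom = 4.
4 is a 4n count (n = 1), so the planar conjugated ring is antiaromatic.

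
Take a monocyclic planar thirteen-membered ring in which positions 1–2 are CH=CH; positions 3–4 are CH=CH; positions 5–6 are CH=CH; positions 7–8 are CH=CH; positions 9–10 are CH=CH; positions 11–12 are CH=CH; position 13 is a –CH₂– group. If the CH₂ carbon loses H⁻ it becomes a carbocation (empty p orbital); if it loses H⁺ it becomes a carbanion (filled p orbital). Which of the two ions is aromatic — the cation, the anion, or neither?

The anion

In either ion the ring is fully conjugated: every atom, including the new sp² carbon, supplies a p orbital.
Cation: 6 × 2 + 0 = 12 π electrons → 4(3), antiaromatic.
Anion: 6 × 2 + 2 = 14 π electrons → 4(3)+2, aromatic.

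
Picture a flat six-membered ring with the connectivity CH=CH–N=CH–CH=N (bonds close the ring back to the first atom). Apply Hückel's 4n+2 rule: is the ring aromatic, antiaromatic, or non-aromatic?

Aromatic

Every ring atom contributes a p orbital perpendicular to the ring (every atom in a ring double bond is sp² and brings one electron to the p orbital; each sp² =N– keeps its lone pair in-plane and puts one electron into the π system), so the π system is cyclic and fully conjugated.
Counting π electrons: 3 × 2 = 6 from the 3 double-bond units.
6 = 4(1) + 2, which satisfies Hückel's 4n+2 rule.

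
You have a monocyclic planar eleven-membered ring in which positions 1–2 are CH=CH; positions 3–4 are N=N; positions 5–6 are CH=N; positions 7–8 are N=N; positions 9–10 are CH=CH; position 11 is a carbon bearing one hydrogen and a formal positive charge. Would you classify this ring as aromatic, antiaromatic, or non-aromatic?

The p orbitals form a continuous loop: each doubly-bonded ring atom is sp² with one p-orbital electron; each sp² =N– keeps its lone pair in-plane and puts one electron into the π system; the carbocation has an empty p orbital. The ring is fully conjugated.
Counting π electrons: 5 × 2 = 10 from the double-bond units + 0 from the CH(+) atom = 10.
10 = 4(2) + 2, which satisfies Hückel's 4n+2 rule.

Aromatic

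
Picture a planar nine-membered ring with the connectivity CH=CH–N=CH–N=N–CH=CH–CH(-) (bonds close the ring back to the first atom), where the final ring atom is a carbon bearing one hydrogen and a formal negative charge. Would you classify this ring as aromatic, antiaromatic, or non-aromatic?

Every ring atom contributes a p orbital perpendicular to the ring (every atom in a ring double bond is sp² and brings one electron to the p orbital; each =N– nitrogen is pyridine-type (lone pair in the sp² plane, one electron in the p orbital); the carbanion's lone pair occupies the p orbital), so the π system is cyclic and fully conjugated.
Adding the contributions, 4 × 2 = 8 from the double-bond units + 2 from the CH(-) atom = 10.
Since 10 = 4·2 + 2, the ring meets the 4n+2 criterion.

Aromatic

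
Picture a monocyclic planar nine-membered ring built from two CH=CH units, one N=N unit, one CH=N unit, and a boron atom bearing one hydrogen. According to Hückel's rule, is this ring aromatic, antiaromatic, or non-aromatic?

Antiaromatic

Check conjugation: each doubly-bonded ring atom is sp² with one p-orbital electron; the doubly-bonded nitrogens are pyridine-type — their lone pairs lie in the ring plane, leaving one electron in the p orbital; the boron has an empty p orbital — every position has a p orbital, so the cyclic π system is continuous.
Tallying contributions gives 4 × 2 = 8 from the double-bond units + 0 from the BH atom = 8.
With 8 = 4·2 π electrons, Hückel's rule classifies the planar ring as antiaromatic.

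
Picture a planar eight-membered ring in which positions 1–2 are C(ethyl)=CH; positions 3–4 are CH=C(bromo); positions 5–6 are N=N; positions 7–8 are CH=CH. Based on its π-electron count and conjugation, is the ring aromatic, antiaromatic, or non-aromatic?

Antiaromatic

All ring atoms are sp² and supply a p orbital to the ring (each doubly-bonded ring atom is sp² with one p-orbital electron; the doubly-bonded nitrogens are pyridine-type — their lone pairs lie in the ring plane, leaving one electron in the p orbital); the conjugation is uninterrupted.
Counting π electrons: 4 × 2 = 8 from the 4 double-bond units.
8 = 4(2); a planar, fully conjugated 4n system is antiaromatic.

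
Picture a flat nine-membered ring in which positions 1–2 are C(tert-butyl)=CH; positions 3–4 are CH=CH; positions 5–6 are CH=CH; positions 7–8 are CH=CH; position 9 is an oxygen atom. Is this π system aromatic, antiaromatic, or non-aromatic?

Aromatic

Every ring atom contributes a p orbital perpendicular to the ring (the double-bond atoms are sp², each contributing one p electron; the oxygen donates one lone pair from its p orbital), so the π system is cyclic and fully conjugated.
Adding the contributions, 4 × 2 = 8 from the double-bond units + 2 from the O atom = 10.
That gives a 4n+2 count (10, n = 2).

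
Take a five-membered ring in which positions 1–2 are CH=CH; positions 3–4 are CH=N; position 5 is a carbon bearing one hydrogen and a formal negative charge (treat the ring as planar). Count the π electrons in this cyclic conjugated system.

6

Check conjugation: each doubly-bonded ring atom is sp² with one p-orbital electron; the doubly-bonded nitrogens are pyridine-type — their lone pairs lie in the ring plane, leaving one electron in the p orbital; the carbanion's lone pair occupies the p orbital — every position has a p orbital, so the cyclic π system is continuous.
π-electron count: 2 × 2 = 4 from the double-bond units + 2 from the CH(-) atom = 6.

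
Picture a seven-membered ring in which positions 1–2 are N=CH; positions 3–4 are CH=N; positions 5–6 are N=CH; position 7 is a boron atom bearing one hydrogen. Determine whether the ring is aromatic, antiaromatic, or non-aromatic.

All ring atoms are sp² and supply a p orbital to the ring (each doubly-bonded ring atom is sp² with one p-orbital electron; each sp² =N– keeps its lone pair in-plane and puts one electron into the π system; the boron has an empty p orbital); the conjugation is uninterrupted.
Tallying contributions gives 3 × 2 = 6 from the double-bond units + 0 from the BH atom = 6.
Since 6 = 4·1 + 2, the ring meets the 4n+2 criterion.

Aromatic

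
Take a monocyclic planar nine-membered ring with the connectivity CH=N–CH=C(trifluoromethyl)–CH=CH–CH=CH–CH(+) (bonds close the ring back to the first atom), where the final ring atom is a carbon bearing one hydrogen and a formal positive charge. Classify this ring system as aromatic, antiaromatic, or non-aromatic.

Every ring atom contributes a p orbital perpendicular to the ring (the double-bond atoms are sp², each contributing one p electron; the doubly-bonded nitrogens are pyridine-type — their lone pairs lie in the ring plane, leaving one electron in the p orbital; the carbocation has an empty p orbital), so the π system is cyclic and fully conjugated.
Counting π electrons: 4 × 2 = 8 from the double-bond units + 0 from the CH(+) atom = 8.
8 is a 4n count (n = 2), so the planar conjugated ring is antiaromatic.

Antiaromatic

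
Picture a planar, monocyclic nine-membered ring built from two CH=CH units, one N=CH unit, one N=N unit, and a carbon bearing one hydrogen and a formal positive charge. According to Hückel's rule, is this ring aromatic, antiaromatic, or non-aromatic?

The p orbitals form a continuous loop: every atom in a ring double bond is sp² and brings one electron to the p orbital; the doubly-bonded nitrogens are pyridine-type — their lone pairs lie in the ring plane, leaving one electron in the p orbital; the carbocation has an empty p orbital. The ring is fully conjugated.
π-electron count: 4 × 2 = 8 from the double-bond units + 0 from the CH(+) atom = 8.
A 4n π count (8, n = 2) in a planar conjugated ring means antiaromatic.

Antiaromatic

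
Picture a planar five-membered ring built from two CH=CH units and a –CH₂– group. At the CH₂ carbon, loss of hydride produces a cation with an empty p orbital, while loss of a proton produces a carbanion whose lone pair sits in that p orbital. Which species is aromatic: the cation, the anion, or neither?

In either ion the ring is fully conjugated: every atom, including the new sp² carbon, supplies a p orbital.
Cation: 2 × 2 + 0 = 4 π electrons → 4(1), antiaromatic.
Anion: 2 × 2 + 2 = 6 π electrons → 4(1)+2, aromatic.

The anion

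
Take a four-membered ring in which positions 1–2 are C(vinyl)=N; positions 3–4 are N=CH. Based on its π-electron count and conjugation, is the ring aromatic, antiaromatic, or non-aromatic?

Antiaromatic

Check conjugation: every atom in a ring double bond is sp² and brings one electron to the p orbital; each sp² =N– keeps its lone pair in-plane and puts one electron into the π system — every position has a p orbital, so the cyclic π system is continuous.
Adding the contributions, 2 × 2 = 4 from the 2 double-bond units.
With 4 = 4·1 π electrons, Hückel's rule classifies the planar ring as antiaromatic.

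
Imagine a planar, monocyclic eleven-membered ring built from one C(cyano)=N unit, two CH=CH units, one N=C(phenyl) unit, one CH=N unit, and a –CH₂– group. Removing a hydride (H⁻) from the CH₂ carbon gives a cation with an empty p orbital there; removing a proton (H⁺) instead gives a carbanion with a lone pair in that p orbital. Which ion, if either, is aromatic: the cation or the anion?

The cation

In either ion the ring is fully conjugated: every atom, including the new sp² carbon, supplies a p orbital.
Cation: 5 × 2 + 0 = 10 π electrons → 4(2)+2, aromatic.
Anion: 5 × 2 + 2 = 12 π electrons → 4(3), antiaromatic.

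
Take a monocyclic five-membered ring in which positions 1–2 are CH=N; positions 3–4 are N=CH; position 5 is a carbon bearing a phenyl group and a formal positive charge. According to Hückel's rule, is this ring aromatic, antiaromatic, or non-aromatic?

Antiaromatic

Check conjugation: each doubly-bonded ring atom is sp² with one p-orbital electron; each =N– nitrogen is pyridine-type (lone pair in the sp² plane, one electron in the p orbital); the carbocation has an empty p orbital — every position has a p orbital, so the cyclic π system is continuous.
Adding the contributions, 2 × 2 = 4 from the double-bond units + 0 from the C(phenyl)(+) atom = 4.
A 4n π count (4, n = 1) in a planar conjugated ring means antiaromatic.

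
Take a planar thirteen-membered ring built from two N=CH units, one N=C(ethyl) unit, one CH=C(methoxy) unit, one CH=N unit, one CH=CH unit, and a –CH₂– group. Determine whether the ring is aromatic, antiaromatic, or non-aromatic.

Non-aromatic

The CH2 position has four σ bonds — the tetrahedral CH₂ carbon is sp³ and has no p orbital in the ring π system — so the cyclic conjugation is interrupted.
Without a continuous loop of overlapping p orbitals the Hückel electron count never comes into play.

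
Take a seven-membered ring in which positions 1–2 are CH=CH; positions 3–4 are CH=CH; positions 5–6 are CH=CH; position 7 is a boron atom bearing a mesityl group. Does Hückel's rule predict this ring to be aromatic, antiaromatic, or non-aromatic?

Aromatic

Check conjugation: each doubly-bonded ring atom is sp² with one p-orbital electron; the boron has an empty p orbital — every position has a p orbital, so the cyclic π system is continuous.
Tallying contributions gives 3 × 2 = 6 from the double-bond units + 0 from the B(mesityl) atom = 6.
6 = 4(1) + 2, which satisfies Hückel's 4n+2 rule.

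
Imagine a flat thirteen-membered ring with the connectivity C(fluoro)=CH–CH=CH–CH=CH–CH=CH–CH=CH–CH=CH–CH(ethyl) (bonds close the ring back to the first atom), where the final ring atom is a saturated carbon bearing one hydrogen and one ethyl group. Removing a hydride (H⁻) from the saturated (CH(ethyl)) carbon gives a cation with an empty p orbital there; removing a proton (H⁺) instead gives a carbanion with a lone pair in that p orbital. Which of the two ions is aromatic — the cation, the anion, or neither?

The anion

In both ions every ring atom is sp² and contributes a p orbital, so both rings are fully conjugated.
Cation: 6 × 2 + 0 = 12 π electrons → 4(3), antiaromatic.
Anion: 6 × 2 + 2 = 14 π electrons → 4(3)+2, aromatic.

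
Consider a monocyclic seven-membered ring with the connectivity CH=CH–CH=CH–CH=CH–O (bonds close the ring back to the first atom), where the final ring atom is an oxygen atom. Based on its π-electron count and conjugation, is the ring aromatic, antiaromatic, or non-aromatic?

Check conjugation: each doubly-bonded ring atom is sp² with one p-orbital electron; the oxygen donates one lone pair from its p orbital — every position has a p orbital, so the cyclic π system is continuous.
Adding the contributions, 3 × 2 = 6 from the double-bond units + 2 from the O atom = 8.
8 = 4(2); a planar, fully conjugated 4n system is antiaromatic.

Antiaromatic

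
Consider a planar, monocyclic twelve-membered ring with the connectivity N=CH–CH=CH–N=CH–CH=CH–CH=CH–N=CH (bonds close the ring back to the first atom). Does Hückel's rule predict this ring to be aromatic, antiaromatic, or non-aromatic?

Antiaromatic

Every ring atom contributes a p orbital perpendicular to the ring (the double-bond atoms are sp², each contributing one p electron; the doubly-bonded nitrogens are pyridine-type — their lone pairs lie in the ring plane, leaving one electron in the p orbital), so the π system is cyclic and fully conjugated.
Adding the contributions, 6 × 2 = 12 from the 6 double-bond units.
With 12 = 4·3 π electrons, Hückel's rule classifies the planar ring as antiaromatic.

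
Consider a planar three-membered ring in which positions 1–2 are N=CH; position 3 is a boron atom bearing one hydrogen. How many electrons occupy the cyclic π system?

2

All ring atoms are sp² and supply a p orbital to the ring (every atom in a ring double bond is sp² and brings one electron to the p orbital; the doubly-bonded nitrogens are pyridine-type — their lone pairs lie in the ring plane, leaving one electron in the p orbital; the boron has an empty p orbital); the conjugation is uninterrupted.
Tallying contributions gives 1 × 2 = 2 from the double-bond unit + 0 from the BH atom = 2.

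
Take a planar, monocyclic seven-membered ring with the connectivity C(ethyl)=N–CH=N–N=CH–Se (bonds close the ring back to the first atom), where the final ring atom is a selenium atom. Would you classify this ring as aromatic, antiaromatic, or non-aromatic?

All ring atoms are sp² and supply a p orbital to the ring (each doubly-bonded ring atom is sp² with one p-orbital electron; each sp² =N– keeps its lone pair in-plane and puts one electron into the π system; the selenium donates one lone pair from its p orbital); the conjugation is uninterrupted.
π-electron count: 3 × 2 = 6 from the double-bond units + 2 from the Se atom = 8.
With 8 = 4·2 π electrons, Hückel's rule classifies the planar ring as antiaromatic.

Antiaromatic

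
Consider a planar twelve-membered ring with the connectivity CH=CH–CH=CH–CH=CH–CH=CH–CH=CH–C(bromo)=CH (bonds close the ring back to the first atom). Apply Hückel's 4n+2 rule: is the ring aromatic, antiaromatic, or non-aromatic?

Every ring atom contributes a p orbital perpendicular to the ring (the double-bond atoms are sp², each contributing one p electron), so the π system is cyclic and fully conjugated.
Counting π electrons: 6 × 2 = 12 from the 6 double-bond units.
12 is a 4n count (n = 3), so the planar conjugated ring is antiaromatic.

Antiaromatic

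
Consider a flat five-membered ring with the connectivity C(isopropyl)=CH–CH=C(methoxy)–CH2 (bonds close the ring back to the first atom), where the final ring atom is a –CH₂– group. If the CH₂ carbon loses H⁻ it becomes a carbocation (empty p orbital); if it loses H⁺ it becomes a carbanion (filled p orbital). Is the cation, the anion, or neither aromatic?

In either ion the ring is fully conjugated: every atom, including the new sp² carbon, supplies a p orbital.
Cation: 2 × 2 + 0 = 4 π electrons → 4(1), antiaromatic.
Anion: 2 × 2 + 2 = 6 π electrons → 4(1)+2, aromatic.

The anion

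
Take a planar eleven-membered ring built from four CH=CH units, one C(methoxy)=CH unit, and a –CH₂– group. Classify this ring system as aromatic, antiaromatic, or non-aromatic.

Non-aromatic

Because the tetrahedral CH₂ carbon is sp³ and has no p orbital in the ring π system at the CH2 position, the π system cannot extend all the way around the ring.
A ring that is not fully conjugated cannot be aromatic or antiaromatic regardless of its π-electron count.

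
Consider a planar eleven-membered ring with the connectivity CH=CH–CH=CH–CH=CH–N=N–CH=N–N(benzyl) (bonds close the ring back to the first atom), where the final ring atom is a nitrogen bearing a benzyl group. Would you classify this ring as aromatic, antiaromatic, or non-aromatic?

The p orbitals form a continuous loop: every atom in a ring double bond is sp² and brings one electron to the p orbital; each =N– nitrogen is pyridine-type (lone pair in the sp² plane, one electron in the p orbital); the pyrrole-type nitrogen donates its lone pair from the p orbital. The ring is fully conjugated.
Counting π electrons: 5 × 2 = 10 from the double-bond units + 2 from the N(benzyl) atom = 12.
With 12 = 4·3 π electrons, Hückel's rule classifies the planar ring as antiaromatic.

Antiaromatic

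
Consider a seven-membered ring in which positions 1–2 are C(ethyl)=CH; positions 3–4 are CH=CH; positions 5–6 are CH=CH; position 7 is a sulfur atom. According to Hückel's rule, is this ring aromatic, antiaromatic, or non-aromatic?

All ring atoms are sp² and supply a p orbital to the ring (every atom in a ring double bond is sp² and brings one electron to the p orbital; the sulfur donates one lone pair from its p orbital); the conjugation is uninterrupted.
Adding the contributions, 3 × 2 = 6 from the double-bond units + 2 from the S atom = 8.
A 4n π count (8, n = 2) in a planar conjugated ring means antiaromatic.

Antiaromatic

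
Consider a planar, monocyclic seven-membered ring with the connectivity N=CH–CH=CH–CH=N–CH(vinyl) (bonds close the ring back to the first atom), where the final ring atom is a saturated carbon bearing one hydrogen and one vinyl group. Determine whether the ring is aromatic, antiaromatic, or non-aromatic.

Non-aromatic

The CH(vinyl) position has four σ bonds — that saturated carbon is sp³ and has no p orbital in the ring π system — so the cyclic conjugation is interrupted.
A ring that is not fully conjugated cannot be aromatic or antiaromatic regardless of its π-electron count.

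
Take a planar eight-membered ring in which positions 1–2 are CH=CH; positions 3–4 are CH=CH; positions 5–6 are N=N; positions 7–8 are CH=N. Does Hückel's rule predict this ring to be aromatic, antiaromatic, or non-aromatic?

Check conjugation: the double-bond atoms are sp², each contributing one p electron; the doubly-bonded nitrogens are pyridine-type — their lone pairs lie in the ring plane, leaving one electron in the p orbital — every position has a p orbital, so the cyclic π system is continuous.
Counting π electrons: 4 × 2 = 8 from the 4 double-bond units.
A 4n π count (8, n = 2) in a planar conjugated ring means antiaromatic.

Antiaromatic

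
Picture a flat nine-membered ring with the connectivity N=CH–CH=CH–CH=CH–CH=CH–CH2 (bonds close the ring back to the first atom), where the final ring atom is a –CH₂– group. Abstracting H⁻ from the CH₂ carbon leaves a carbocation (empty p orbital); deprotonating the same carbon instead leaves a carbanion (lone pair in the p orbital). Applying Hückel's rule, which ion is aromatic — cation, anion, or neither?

Both ions have a continuous loop of p orbitals — each ring atom is sp².
Cation: 4 × 2 + 0 = 8 π electrons → 4(2), antiaromatic.
Anion: 4 × 2 + 2 = 10 π electrons → 4(2)+2, aromatic.

The anion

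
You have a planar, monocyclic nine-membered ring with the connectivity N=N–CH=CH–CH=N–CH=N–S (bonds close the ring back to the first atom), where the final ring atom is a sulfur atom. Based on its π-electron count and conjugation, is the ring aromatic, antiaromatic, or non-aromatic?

Aromatic

The p orbitals form a continuous loop: the double-bond atoms are sp², each contributing one p electron; the doubly-bonded nitrogens are pyridine-type — their lone pairs lie in the ring plane, leaving one electron in the p orbital; the sulfur donates one lone pair from its p orbital. The ring is fully conjugated.
π-electron count: 4 × 2 = 8 from the double-bond units + 2 from the S atom = 10.
That gives a 4n+2 count (10, n = 2).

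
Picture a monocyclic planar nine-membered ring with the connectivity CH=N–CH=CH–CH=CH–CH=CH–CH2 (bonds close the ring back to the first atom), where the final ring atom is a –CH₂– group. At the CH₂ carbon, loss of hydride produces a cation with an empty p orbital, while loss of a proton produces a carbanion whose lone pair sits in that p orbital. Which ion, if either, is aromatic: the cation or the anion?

In either ion the ring is fully conjugated: every atom, including the new sp² carbon, supplies a p orbital.
Cation: 4 × 2 + 0 = 8 π electrons → 4(2), antiaromatic.
Anion: 4 × 2 + 2 = 10 π electrons → 4(2)+2, aromatic.

The anion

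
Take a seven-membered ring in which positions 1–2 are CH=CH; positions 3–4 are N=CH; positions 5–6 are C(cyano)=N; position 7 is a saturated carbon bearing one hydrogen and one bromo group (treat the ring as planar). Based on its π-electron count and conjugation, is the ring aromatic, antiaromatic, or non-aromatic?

Non-aromatic

Because that saturated carbon is sp³ and has no p orbital in the ring π system at the CH(bromo) position, the π system cannot extend all the way around the ring.
Without a continuous loop of overlapping p orbitals the Hückel electron count never comes into play.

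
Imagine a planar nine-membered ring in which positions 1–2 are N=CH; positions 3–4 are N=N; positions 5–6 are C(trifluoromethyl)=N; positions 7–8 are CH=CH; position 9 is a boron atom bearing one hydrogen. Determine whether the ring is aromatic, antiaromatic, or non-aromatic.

Antiaromatic

Every ring atom contributes a p orbital perpendicular to the ring (each doubly-bonded ring atom is sp² with one p-orbital electron; the doubly-bonded nitrogens are pyridine-type — their lone pairs lie in the ring plane, leaving one electron in the p orbital; the boron has an empty p orbital), so the π system is cyclic and fully conjugated.
Adding the contributions, 4 × 2 = 8 from the double-bond units + 0 from the BH atom = 8.
8 is a 4n count (n = 2), so the planar conjugated ring is antiaromatic.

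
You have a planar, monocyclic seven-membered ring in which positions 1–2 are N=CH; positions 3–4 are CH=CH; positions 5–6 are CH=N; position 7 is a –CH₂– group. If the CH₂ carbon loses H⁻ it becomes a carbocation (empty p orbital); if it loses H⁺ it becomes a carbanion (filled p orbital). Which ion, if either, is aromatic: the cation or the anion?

The cation

Both ions have a continuous loop of p orbitals — each ring atom is sp².
Cation: 3 × 2 + 0 = 6 π electrons → 4(1)+2, aromatic.
Anion: 3 × 2 + 2 = 8 π electrons → 4(2), antiaromatic.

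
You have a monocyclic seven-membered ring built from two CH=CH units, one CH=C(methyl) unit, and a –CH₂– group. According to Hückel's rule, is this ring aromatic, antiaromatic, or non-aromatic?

At the CH2 position, the tetrahedral CH₂ carbon is sp³ and has no p orbital in the ring π system; the ring's p-orbital overlap is broken there.
Without a continuous loop of overlapping p orbitals the Hückel electron count never comes into play.

Non-aromatic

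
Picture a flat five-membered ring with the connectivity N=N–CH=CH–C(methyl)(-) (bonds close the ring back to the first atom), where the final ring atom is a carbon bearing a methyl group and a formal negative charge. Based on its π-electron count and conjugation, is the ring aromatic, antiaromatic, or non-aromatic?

Check conjugation: each doubly-bonded ring atom is sp² with one p-orbital electron; each sp² =N– keeps its lone pair in-plane and puts one electron into the π system; the carbanion's lone pair occupies the p orbital — every position has a p orbital, so the cyclic π system is continuous.
π-electron count: 2 × 2 = 4 from the double-bond units + 2 from the C(methyl)(-) atom = 6.
Since 6 = 4·1 + 2, the ring meets the 4n+2 criterion.

Aromatic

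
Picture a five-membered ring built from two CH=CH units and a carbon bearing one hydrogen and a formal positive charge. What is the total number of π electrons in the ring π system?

4

Check conjugation: the double-bond atoms are sp², each contributing one p electron; the carbocation has an empty p orbital — every position has a p orbital, so the cyclic π system is continuous.
Counting π electrons: 2 × 2 = 4 from the double-bond units + 0 from the CH(+) atom = 4.
(This ring is the cyclopentadienyl cation.)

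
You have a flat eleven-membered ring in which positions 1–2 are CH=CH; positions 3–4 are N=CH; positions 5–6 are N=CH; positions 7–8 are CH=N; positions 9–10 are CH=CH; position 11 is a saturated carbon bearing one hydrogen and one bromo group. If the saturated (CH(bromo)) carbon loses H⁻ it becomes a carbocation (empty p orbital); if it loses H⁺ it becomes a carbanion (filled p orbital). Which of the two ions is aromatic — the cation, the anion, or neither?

Once that carbon is sp², every ring atom has a p orbital and both ions are fully conjugated.
Cation: 5 × 2 + 0 = 10 π electrons → 4(2)+2, aromatic.
Anion: 5 × 2 + 2 = 12 π electrons → 4(3), antiaromatic.

The cation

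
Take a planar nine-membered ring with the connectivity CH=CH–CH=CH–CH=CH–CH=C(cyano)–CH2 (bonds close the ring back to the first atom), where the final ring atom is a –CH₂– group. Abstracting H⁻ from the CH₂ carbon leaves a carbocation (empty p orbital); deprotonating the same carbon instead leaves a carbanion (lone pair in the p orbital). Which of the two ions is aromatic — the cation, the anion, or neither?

Once that carbon is sp², every ring atom has a p orbital and both ions are fully conjugated.
Cation: 4 × 2 + 0 = 8 π electrons → 4(2), antiaromatic.
Anion: 4 × 2 + 2 = 10 π electrons → 4(2)+2, aromatic.

The anion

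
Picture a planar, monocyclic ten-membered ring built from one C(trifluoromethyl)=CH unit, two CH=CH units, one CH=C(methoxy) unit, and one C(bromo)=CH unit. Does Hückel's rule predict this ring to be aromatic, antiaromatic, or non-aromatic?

Every ring atom contributes a p orbital perpendicular to the ring (each doubly-bonded ring atom is sp² with one p-orbital electron), so the π system is cyclic and fully conjugated.
π-electron count: 5 × 2 = 10 from the 5 double-bond units.
Since 10 = 4·2 + 2, the ring meets the 4n+2 criterion.

Aromatic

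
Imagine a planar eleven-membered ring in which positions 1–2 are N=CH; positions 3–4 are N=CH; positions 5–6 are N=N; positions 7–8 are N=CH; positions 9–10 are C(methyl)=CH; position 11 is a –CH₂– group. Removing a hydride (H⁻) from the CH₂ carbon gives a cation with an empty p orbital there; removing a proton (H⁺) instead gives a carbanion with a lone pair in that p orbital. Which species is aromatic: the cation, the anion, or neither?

The cation

Once that carbon is sp², every ring atom has a p orbital and both ions are fully conjugated.
Cation: 5 × 2 + 0 = 10 π electrons → 4(2)+2, aromatic.
Anion: 5 × 2 + 2 = 12 π electrons → 4(3), antiaromatic.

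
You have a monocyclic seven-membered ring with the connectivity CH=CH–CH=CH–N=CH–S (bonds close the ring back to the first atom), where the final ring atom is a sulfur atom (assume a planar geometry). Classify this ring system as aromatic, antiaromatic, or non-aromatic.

All ring atoms are sp² and supply a p orbital to the ring (the double-bond atoms are sp², each contributing one p electron; each =N– nitrogen is pyridine-type (lone pair in the sp² plane, one electron in the p orbital); the sulfur donates one lone pair from its p orbital); the conjugation is uninterrupted.
Counting π electrons: 3 × 2 = 6 from the double-bond units + 2 from the S atom = 8.
With 8 = 4·2 π electrons, Hückel's rule classifies the planar ring as antiaromatic.

Antiaromatic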